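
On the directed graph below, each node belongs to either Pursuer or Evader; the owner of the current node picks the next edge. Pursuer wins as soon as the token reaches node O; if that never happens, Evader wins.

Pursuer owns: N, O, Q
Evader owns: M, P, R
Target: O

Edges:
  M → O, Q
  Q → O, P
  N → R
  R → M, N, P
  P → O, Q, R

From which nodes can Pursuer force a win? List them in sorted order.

A0 = {O}
A1: add {Q} — Q (Pursuer) has Q→O.
A2: add {M} — M (Evader): all of {O, Q} already in.
A3 = A2; e.g. N (Pursuer) has no edge into A2. Fixed point.
Pursuer's winning region = {M, O, Q}.

M, O, Q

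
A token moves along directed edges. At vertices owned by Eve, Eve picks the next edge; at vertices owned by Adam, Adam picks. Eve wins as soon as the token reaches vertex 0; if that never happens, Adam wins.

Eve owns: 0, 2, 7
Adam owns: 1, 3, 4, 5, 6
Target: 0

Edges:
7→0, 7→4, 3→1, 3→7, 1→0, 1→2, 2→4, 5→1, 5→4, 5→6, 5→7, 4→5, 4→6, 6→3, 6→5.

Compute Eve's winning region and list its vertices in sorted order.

0, 7

A0 = {0}
A1: add {7} — 7 (Eve) has 7→0.
A2 = A1; e.g. 1 (Adam) can still go to 2. Fixed point.
Eve's winning region = {0, 7}.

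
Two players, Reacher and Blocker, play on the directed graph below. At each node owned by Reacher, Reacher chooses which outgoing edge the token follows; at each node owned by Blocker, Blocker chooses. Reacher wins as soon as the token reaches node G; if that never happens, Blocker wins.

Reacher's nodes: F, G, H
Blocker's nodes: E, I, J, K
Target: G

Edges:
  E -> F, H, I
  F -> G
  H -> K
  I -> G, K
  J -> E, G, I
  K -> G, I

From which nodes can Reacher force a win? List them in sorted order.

F, G

A0 = {G}
A1: add {F} — F (Reacher) has F→G.
A2 = A1; e.g. E (Blocker) can still go to H. Fixed point.
Reacher's winning region = {F, G}.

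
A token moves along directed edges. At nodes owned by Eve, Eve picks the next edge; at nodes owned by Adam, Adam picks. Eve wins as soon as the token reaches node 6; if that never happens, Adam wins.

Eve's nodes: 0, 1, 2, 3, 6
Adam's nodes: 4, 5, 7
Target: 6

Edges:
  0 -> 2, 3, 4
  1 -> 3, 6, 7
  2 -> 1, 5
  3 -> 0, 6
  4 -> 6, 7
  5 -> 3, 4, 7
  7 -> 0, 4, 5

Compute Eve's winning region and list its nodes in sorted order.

A0 = {6}
A1: add {1, 3} — 1 (Eve) has 1→6; 3 (Eve) has 3→6.
A2: add {0, 2} — 0 (Eve) has 0→3; 2 (Eve) has 2→1.
A3 = A2; e.g. 4 (Adam) can still go to 7. Fixed point.
Eve's winning region = {0, 1, 2, 3, 6}.

0, 1, 2, 3, 6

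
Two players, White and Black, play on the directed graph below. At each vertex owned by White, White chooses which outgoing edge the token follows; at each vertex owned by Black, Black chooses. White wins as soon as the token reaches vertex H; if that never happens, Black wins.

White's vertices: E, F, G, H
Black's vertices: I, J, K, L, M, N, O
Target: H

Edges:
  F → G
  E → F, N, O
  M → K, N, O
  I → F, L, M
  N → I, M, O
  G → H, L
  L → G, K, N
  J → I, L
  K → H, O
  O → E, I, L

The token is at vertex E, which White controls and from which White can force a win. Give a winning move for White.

A0 = {H}
A1: add {G} — G (White) has G→H.
A2: add {F} — F (White) has F→G.
A3: add {E} — E (White) has E→F.
A4 = A3; e.g. I (Black) can still go to L. Fixed point.
From E, successor F is in the attractor (rank 2); the other successors N, O are not.

F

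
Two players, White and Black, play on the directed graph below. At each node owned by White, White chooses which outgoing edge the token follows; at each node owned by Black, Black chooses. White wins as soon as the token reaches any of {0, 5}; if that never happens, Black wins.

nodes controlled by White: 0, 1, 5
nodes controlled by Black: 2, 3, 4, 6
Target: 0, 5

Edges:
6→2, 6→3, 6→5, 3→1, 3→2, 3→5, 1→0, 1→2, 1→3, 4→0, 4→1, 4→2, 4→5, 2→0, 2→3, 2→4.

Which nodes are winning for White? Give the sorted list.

A0 = {0, 5}
A1: add {1} — 1 (White) has 1→0.
A2 = A1; e.g. 2 (Black) can still go to 3. Fixed point.
White's winning region = {0, 1, 5}.

0, 1, 5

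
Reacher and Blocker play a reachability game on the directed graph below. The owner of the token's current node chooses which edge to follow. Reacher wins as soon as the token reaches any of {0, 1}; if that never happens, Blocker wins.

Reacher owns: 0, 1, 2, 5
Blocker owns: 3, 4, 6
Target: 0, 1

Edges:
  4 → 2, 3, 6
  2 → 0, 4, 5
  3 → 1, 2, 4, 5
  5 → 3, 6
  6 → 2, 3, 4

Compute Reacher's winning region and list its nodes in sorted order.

0, 1, 2

A0 = {0, 1}
A1: add {2} — 2 (Reacher) has 2→0.
A2 = A1; e.g. 3 (Blocker) can still go to 4. Fixed point.
Reacher's winning region = {0, 1, 2}.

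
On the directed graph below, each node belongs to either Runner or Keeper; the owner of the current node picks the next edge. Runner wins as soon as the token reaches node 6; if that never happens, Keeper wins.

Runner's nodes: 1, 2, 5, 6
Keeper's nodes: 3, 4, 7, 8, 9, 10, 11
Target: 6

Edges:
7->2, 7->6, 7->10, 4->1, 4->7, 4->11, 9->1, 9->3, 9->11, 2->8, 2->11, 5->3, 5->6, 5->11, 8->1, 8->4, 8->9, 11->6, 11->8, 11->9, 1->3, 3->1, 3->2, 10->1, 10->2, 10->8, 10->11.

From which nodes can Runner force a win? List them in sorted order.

5, 6

A0 = {6}
A1: add {5} — 5 (Runner) has 5→6.
A2 = A1; e.g. 1 (Runner) has no edge into A1. Fixed point.
Runner's winning region = {5, 6}.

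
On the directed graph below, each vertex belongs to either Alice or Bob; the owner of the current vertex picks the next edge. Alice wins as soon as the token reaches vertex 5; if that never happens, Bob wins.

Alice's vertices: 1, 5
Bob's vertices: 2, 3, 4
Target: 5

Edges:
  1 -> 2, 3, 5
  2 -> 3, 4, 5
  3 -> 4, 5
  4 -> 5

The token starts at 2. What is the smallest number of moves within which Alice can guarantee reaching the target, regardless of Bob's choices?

3

A0 = {5}
A1: add {1, 4} — 1 (Alice) has 1→5; 4 (Bob): all of {5} already in.
A2: add {3} — 3 (Bob): all of {4, 5} already in.
A3: add {2} — 2 (Bob): all of {3, 4, 5} already in.
A3 = all vertices. Fixed point.
2 enters the attractor at level 3, so Alice can force the target in 3 moves from there.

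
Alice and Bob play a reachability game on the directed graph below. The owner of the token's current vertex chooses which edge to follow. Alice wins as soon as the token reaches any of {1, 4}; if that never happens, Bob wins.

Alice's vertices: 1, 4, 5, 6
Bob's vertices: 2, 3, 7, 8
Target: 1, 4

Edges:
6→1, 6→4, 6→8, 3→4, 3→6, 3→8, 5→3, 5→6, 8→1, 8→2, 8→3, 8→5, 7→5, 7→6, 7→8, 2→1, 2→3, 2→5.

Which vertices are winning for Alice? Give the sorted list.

1, 4, 5, 6

A0 = {1, 4}
A1: add {6} — 6 (Alice) has 6→1.
A2: add {5} — 5 (Alice) has 5→6.
A3 = A2; e.g. 2 (Bob) can still go to 3. Fixed point.
Alice's winning region = {1, 4, 5, 6}.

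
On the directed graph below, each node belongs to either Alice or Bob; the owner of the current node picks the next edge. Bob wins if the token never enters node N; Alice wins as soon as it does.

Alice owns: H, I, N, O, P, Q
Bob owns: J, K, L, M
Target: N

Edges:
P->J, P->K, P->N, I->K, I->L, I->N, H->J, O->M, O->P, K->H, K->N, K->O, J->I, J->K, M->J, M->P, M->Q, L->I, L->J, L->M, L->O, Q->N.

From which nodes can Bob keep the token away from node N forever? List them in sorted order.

H, J, K, L, M

A0 = {N}
A1: add {I, P, Q} — I (Alice) has I→N; P (Alice) has P→N; Q (Alice) has Q→N.
A2: add {O} — O (Alice) has O→P.
A3 = A2; e.g. H (Alice) has no edge into A2. Fixed point.
Alice's attractor = {I, N, O, P, Q}; Bob avoids the target exactly from the complement.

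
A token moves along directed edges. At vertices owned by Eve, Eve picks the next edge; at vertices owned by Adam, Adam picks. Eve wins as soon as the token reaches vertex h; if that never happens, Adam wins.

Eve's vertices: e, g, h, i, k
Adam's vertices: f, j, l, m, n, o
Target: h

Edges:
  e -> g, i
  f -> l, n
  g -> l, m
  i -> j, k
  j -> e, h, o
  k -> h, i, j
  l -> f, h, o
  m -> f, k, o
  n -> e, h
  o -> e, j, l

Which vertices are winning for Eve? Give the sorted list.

A0 = {h}
A1: add {k} — k (Eve) has k→h.
A2: add {i} — i (Eve) has i→k.
A3: add {e} — e (Eve) has e→i.
A4: add {n} — n (Adam): all of {e, h} already in.
A5 = A4; e.g. f (Adam) can still go to l. Fixed point.
Eve's winning region = {e, h, i, k, n}.

e, h, i, k, n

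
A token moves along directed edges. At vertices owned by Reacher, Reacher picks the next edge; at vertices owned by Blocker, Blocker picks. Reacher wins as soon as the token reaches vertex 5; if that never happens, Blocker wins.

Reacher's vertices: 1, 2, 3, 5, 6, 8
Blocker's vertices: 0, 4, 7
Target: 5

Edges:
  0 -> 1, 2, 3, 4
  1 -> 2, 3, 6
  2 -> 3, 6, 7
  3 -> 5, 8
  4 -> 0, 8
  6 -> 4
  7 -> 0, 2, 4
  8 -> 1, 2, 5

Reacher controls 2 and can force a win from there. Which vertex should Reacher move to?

A0 = {5}
A1: add {3, 8} — 3 (Reacher) has 3→5; 8 (Reacher) has 8→5.
A2: add {1, 2} — 1 (Reacher) has 1→3; 2 (Reacher) has 2→3.
A3 = A2; e.g. 0 (Blocker) can still go to 4. Fixed point.
From 2, successor 3 is in the attractor (rank 1); the other successors 6, 7 are not.

3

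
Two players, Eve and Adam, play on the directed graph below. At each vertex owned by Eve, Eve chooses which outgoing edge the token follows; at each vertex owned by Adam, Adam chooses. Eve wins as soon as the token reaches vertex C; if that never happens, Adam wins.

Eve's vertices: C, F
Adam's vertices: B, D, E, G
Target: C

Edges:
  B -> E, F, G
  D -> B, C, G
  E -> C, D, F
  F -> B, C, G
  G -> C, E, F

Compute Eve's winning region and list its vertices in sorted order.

A0 = {C}
A1: add {F} — F (Eve) has F→C.
A2 = A1; e.g. B (Adam) can still go to E. Fixed point.
Eve's winning region = {C, F}.

C, F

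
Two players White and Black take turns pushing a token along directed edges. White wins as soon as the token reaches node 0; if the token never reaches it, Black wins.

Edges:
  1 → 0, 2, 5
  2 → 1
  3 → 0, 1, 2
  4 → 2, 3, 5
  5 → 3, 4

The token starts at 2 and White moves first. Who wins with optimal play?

Black

Track states (vertex, player-to-move).
A0 = {(0,White), (0,Black)}
A1: add {(1,White), (3,White)}.
A2: add {(2,Black)}.
A3: add {(4,White)}.
A4: add {(5,Black)}.
A5 = A4; e.g. (1,Black) stays out. (2,White) never enters ⇒ Black avoids the target.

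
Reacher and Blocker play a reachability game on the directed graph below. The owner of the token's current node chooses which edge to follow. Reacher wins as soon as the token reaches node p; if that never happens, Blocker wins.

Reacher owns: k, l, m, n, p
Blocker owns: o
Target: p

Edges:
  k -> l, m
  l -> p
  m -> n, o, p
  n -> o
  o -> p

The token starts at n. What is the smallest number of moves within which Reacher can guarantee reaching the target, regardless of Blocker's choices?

A0 = {p}
A1: add {l, m, o} — l (Reacher) has l→p; m (Reacher) has m→p; o (Blocker): all of {p} already in.
A2: add {k, n} — k (Reacher) has k→l; n (Reacher) has n→o.
A2 = all vertices. Fixed point.
n enters the attractor at level 2, so Reacher can force the target in 2 moves from there.

2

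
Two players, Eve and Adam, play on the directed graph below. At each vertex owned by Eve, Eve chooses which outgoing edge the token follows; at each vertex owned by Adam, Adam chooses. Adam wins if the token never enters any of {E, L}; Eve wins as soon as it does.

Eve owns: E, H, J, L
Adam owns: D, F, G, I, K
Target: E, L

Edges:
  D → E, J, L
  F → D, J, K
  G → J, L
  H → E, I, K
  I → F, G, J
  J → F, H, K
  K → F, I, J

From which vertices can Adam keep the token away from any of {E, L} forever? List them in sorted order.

A0 = {E, L}
A1: add {H} — H (Eve) has H→E.
A2: add {J} — J (Eve) has J→H.
A3: add {D, G} — D (Adam): all of {E, J, L} already in; G (Adam): all of {J, L} already in.
A4 = A3; e.g. F (Adam) can still go to K. Fixed point.
Eve's attractor = {D, E, G, H, J, L}; Adam avoids the target exactly from the complement.

F, I, K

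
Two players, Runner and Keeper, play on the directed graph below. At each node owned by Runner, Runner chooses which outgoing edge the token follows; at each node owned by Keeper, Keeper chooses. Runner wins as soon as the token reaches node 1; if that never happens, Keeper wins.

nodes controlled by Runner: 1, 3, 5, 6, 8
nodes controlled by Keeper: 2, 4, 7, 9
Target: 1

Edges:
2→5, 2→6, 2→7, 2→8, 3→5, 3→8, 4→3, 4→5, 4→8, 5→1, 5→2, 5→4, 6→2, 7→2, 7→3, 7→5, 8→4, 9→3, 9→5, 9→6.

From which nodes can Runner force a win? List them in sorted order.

1, 3, 5

A0 = {1}
A1: add {5} — 5 (Runner) has 5→1.
A2: add {3} — 3 (Runner) has 3→5.
A3 = A2; e.g. 2 (Keeper) can still go to 6. Fixed point.
Runner's winning region = {1, 3, 5}.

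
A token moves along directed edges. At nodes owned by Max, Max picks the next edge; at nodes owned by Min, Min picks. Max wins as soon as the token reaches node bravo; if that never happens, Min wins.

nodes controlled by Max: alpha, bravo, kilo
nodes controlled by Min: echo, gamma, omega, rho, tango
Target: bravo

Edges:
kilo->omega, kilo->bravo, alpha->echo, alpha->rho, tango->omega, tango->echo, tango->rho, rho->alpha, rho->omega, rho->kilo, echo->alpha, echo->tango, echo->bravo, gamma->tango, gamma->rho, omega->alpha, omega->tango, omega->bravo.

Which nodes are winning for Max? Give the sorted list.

A0 = {bravo}
A1: add {kilo} — kilo (Max) has kilo→bravo.
A2 = A1; e.g. alpha (Max) has no edge into A1. Fixed point.
Max's winning region = {bravo, kilo}.

bravo, kilo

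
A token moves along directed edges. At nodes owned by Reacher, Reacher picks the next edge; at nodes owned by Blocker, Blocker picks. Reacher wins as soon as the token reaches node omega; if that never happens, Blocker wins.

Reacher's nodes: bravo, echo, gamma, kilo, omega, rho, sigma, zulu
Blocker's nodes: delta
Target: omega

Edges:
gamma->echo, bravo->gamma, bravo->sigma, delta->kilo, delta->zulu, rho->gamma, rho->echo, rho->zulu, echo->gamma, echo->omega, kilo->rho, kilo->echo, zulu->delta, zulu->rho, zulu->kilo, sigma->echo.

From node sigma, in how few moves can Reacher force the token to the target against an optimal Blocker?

A0 = {omega}
A1: add {echo} — echo (Reacher) has echo→omega.
A2: add {gamma, kilo, rho, sigma} — gamma (Reacher) has gamma→echo; rho (Reacher) has rho→echo; kilo (Reacher) has kilo→echo; sigma (Reacher) has sigma→echo.
sigma enters the attractor at level 2, so Reacher can force the target in 2 moves from there.

2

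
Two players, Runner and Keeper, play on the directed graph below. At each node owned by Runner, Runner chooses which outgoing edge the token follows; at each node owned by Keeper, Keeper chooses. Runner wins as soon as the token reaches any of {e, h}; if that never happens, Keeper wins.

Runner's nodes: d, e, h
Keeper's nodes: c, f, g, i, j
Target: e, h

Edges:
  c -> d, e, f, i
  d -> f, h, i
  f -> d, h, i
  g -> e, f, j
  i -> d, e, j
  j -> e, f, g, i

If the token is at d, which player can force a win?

A0 = {e, h}
A1: add {d} — d (Runner) has d→h.
A2 = A1; e.g. c (Keeper) can still go to f. Fixed point.
d ∈ A1, so Runner can force the target.

Runner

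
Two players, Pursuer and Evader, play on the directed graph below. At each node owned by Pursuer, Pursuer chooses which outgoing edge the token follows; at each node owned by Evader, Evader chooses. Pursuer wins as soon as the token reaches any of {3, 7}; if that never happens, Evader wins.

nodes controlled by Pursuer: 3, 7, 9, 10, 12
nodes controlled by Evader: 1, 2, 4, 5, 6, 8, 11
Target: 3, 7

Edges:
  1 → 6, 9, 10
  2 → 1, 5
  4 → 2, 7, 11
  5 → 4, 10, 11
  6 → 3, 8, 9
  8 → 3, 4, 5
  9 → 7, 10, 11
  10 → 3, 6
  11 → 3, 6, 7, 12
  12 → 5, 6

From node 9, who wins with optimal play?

A0 = {3, 7}
A1: add {9, 10} — 9 (Pursuer) has 9→7; 10 (Pursuer) has 10→3.
A2 = A1; e.g. 1 (Evader) can still go to 6. Fixed point.
9 ∈ A1, so Pursuer can force the target.

Pursuer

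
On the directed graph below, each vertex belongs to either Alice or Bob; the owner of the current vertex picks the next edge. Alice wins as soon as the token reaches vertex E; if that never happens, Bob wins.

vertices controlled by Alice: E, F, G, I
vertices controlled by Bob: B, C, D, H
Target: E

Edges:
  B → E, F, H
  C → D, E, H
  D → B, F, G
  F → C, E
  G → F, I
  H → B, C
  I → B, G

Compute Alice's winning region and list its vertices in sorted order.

E, F, G, I

A0 = {E}
A1: add {F} — F (Alice) has F→E.
A2: add {G} — G (Alice) has G→F.
A3: add {I} — I (Alice) has I→G.
A4 = A3; e.g. B (Bob) can still go to H. Fixed point.
Alice's winning region = {E, F, G, I}.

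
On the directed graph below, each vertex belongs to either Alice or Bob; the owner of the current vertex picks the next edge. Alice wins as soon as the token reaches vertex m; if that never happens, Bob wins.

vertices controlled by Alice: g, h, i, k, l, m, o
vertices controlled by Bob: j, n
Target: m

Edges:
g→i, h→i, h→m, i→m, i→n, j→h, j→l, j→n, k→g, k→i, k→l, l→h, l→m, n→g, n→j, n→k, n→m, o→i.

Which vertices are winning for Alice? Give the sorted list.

A0 = {m}
A1: add {h, i, l} — h (Alice) has h→m; i (Alice) has i→m; l (Alice) has l→m.
A2: add {g, k, o} — g (Alice) has g→i; k (Alice) has k→i; o (Alice) has o→i.
A3 = A2; e.g. j (Bob) can still go to n. Fixed point.
Alice's winning region = {g, h, i, k, l, m, o}.

g, h, i, k, l, m, o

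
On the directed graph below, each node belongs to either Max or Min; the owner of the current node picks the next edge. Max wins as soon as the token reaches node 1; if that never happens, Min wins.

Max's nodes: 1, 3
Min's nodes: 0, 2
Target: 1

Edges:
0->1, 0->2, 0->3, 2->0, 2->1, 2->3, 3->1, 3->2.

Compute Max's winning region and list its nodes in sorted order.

1, 3

A0 = {1}
A1: add {3} — 3 (Max) has 3→1.
A2 = A1; e.g. 0 (Min) can still go to 2. Fixed point.
Max's winning region = {1, 3}.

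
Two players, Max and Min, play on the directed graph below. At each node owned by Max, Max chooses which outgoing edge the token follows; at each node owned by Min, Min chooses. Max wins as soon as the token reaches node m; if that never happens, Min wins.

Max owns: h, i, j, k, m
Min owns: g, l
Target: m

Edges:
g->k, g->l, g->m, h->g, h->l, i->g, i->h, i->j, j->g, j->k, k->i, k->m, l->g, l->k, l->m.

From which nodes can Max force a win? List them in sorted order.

i, j, k, m

A0 = {m}
A1: add {k} — k (Max) has k→m.
A2: add {j} — j (Max) has j→k.
A3: add {i} — i (Max) has i→j.
A4 = A3; e.g. g (Min) can still go to l. Fixed point.
Max's winning region = {i, j, k, m}.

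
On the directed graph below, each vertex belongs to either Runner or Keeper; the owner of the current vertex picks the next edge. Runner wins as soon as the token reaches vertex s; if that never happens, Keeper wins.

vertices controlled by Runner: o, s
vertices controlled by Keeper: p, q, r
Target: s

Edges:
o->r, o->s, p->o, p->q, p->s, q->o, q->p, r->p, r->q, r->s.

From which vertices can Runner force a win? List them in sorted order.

o, s

A0 = {s}
A1: add {o} — o (Runner) has o→s.
A2 = A1; e.g. p (Keeper) can still go to q. Fixed point.
Runner's winning region = {o, s}.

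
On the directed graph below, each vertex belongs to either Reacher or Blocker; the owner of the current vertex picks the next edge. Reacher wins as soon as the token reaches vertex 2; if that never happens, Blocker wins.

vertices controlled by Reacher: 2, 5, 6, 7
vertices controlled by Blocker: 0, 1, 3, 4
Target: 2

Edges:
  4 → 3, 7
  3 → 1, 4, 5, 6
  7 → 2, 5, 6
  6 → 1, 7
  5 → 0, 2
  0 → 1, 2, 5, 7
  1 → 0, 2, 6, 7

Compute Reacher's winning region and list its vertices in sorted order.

2, 5, 6, 7

A0 = {2}
A1: add {5, 7} — 5 (Reacher) has 5→2; 7 (Reacher) has 7→2.
A2: add {6} — 6 (Reacher) has 6→7.
A3 = A2; e.g. 0 (Blocker) can still go to 1. Fixed point.
Reacher's winning region = {2, 5, 6, 7}.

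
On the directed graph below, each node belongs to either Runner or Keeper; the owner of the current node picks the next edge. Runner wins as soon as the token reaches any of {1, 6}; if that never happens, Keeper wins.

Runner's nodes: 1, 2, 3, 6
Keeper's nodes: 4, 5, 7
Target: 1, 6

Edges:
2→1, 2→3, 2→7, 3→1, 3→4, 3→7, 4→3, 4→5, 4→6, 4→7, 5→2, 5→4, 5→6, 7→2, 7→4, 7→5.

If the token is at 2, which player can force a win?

A0 = {1, 6}
A1: add {2, 3} — 2 (Runner) has 2→1; 3 (Runner) has 3→1.
A2 = A1; e.g. 4 (Keeper) can still go to 5. Fixed point.
2 ∈ A1, so Runner can force the target.

Runner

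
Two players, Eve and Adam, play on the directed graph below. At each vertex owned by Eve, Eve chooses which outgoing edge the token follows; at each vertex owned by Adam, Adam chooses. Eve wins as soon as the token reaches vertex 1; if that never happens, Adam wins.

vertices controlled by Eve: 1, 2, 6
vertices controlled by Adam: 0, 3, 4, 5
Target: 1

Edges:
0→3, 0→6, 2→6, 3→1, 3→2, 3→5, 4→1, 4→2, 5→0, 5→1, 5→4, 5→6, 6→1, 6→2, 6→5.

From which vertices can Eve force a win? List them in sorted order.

1, 2, 4, 6

A0 = {1}
A1: add {6} — 6 (Eve) has 6→1.
A2: add {2} — 2 (Eve) has 2→6.
A3: add {4} — 4 (Adam): all of {1, 2} already in.
A4 = A3; e.g. 0 (Adam) can still go to 3. Fixed point.
Eve's winning region = {1, 2, 4, 6}.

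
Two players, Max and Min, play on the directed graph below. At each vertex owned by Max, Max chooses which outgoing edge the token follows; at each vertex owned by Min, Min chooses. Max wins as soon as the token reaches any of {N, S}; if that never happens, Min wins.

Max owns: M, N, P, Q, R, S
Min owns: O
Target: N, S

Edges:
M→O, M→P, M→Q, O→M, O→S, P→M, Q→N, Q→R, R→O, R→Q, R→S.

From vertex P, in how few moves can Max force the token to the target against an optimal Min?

A0 = {N, S}
A1: add {Q, R} — Q (Max) has Q→N; R (Max) has R→S.
A2: add {M} — M (Max) has M→Q.
A3: add {O, P} — O (Min): all of {M, S} already in; P (Max) has P→M.
A3 = all vertices. Fixed point.
P enters the attractor at level 3, so Max can force the target in 3 moves from there.

3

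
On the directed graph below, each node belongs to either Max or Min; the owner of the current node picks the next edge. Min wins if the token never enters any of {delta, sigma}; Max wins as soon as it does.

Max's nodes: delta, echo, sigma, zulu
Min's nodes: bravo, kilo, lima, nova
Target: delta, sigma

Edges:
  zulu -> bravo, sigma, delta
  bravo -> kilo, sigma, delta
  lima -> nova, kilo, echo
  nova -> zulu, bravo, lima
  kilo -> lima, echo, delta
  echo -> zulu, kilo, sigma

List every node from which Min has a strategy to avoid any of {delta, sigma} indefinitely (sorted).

bravo, kilo, lima, nova

A0 = {delta, sigma}
A1: add {echo, zulu} — zulu (Max) has zulu→sigma; echo (Max) has echo→sigma.
A2 = A1; e.g. bravo (Min) can still go to kilo. Fixed point.
Max's attractor = {delta, echo, sigma, zulu}; Min avoids the target exactly from the complement.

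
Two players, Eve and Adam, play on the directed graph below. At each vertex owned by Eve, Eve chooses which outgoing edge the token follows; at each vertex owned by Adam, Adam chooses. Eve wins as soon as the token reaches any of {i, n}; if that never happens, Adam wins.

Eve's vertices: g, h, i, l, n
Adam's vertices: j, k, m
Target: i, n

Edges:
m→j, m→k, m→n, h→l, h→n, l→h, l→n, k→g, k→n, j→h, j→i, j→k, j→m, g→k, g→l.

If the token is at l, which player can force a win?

Eve

A0 = {i, n}
A1: add {h, l} — h (Eve) has h→n; l (Eve) has l→n.
l ∈ A1, so Eve can force the target.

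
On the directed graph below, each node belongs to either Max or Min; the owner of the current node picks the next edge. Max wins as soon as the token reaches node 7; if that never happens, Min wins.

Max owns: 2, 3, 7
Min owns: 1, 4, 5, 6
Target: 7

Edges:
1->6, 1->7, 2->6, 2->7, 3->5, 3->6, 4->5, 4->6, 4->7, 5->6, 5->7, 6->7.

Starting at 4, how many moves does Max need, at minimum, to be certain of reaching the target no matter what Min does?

3

A0 = {7}
A1: add {2, 6} — 2 (Max) has 2→7; 6 (Min): all of {7} already in.
A2: add {1, 3, 5} — 1 (Min): all of {6, 7} already in; 3 (Max) has 3→6; 5 (Min): all of {6, 7} already in.
A3: add {4} — 4 (Min): all of {5, 6, 7} already in.
A3 = all vertices. Fixed point.
4 enters the attractor at level 3, so Max can force the target in 3 moves from there.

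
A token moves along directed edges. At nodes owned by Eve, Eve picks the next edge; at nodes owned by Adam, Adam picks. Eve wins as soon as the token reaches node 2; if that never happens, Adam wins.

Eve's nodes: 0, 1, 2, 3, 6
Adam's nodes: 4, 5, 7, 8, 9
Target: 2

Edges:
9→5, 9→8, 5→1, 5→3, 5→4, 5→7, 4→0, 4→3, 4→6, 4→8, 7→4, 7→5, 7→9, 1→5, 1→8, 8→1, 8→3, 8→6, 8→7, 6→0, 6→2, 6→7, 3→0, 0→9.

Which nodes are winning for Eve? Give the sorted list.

A0 = {2}
A1: add {6} — 6 (Eve) has 6→2.
A2 = A1; e.g. 0 (Eve) has no edge into A1. Fixed point.
Eve's winning region = {2, 6}.

2, 6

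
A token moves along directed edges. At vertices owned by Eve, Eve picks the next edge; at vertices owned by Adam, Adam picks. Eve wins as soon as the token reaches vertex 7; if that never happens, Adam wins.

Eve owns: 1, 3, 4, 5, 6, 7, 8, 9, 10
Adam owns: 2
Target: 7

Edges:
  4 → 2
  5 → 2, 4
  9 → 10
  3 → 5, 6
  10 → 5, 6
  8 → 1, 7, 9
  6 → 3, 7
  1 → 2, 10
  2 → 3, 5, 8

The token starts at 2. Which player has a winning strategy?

Adam

A0 = {7}
A1: add {6, 8} — 6 (Eve) has 6→7; 8 (Eve) has 8→7.
A2: add {3, 10} — 3 (Eve) has 3→6; 10 (Eve) has 10→6.
A3: add {1, 9} — 1 (Eve) has 1→10; 9 (Eve) has 9→10.
A4 = A3; e.g. 2 (Adam) can still go to 5. Fixed point.
2 never enters the attractor, so Adam can avoid the target forever.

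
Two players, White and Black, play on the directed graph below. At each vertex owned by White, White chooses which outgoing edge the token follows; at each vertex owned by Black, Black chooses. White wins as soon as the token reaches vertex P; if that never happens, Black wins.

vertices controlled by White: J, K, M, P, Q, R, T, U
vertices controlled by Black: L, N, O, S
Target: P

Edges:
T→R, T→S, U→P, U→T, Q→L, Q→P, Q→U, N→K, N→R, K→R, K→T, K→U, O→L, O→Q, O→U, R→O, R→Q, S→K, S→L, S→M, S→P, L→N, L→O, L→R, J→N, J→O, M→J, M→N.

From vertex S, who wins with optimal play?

A0 = {P}
A1: add {Q, U} — Q (White) has Q→P; U (White) has U→P.
A2: add {K, R} — K (White) has K→U; R (White) has R→Q.
A3: add {N, T} — N (Black): all of {K, R} already in; T (White) has T→R.
A4: add {J, M} — J (White) has J→N; M (White) has M→N.
A5 = A4; e.g. L (Black) can still go to O. Fixed point.
S never enters the attractor, so Black can avoid the target forever.

Black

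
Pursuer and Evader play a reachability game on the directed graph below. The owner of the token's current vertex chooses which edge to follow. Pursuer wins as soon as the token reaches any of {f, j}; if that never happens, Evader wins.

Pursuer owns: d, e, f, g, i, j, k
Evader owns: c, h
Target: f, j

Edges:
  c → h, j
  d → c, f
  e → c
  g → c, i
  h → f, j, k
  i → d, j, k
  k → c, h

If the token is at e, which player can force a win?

A0 = {f, j}
A1: add {d, i} — d (Pursuer) has d→f; i (Pursuer) has i→j.
A2: add {g} — g (Pursuer) has g→i.
A3 = A2; e.g. c (Evader) can still go to h. Fixed point.
e never enters the attractor, so Evader can avoid the target forever.

Evader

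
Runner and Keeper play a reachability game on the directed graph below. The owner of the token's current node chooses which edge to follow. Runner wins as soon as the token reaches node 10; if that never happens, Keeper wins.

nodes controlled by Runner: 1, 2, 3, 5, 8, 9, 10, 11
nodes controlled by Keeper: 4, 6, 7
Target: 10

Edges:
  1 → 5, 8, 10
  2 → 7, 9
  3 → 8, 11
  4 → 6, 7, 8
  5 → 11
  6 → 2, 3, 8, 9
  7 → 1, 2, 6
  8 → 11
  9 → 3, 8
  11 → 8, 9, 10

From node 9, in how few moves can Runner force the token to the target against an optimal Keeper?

A0 = {10}
A1: add {1, 11} — 1 (Runner) has 1→10; 11 (Runner) has 11→10.
A2: add {3, 5, 8} — 3 (Runner) has 3→11; 5 (Runner) has 5→11; 8 (Runner) has 8→11.
A3: add {9} — 9 (Runner) has 9→3.
9 enters the attractor at level 3, so Runner can force the target in 3 moves from there.

3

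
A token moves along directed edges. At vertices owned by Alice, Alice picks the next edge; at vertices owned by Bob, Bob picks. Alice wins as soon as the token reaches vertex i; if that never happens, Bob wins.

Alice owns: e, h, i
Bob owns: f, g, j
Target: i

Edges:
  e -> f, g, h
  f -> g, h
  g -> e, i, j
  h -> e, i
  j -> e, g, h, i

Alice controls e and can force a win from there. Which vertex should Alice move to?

A0 = {i}
A1: add {h} — h (Alice) has h→i.
A2: add {e} — e (Alice) has e→h.
A3 = A2; e.g. f (Bob) can still go to g. Fixed point.
From e, successor h is in the attractor (rank 1); the other successors f, g are not.

h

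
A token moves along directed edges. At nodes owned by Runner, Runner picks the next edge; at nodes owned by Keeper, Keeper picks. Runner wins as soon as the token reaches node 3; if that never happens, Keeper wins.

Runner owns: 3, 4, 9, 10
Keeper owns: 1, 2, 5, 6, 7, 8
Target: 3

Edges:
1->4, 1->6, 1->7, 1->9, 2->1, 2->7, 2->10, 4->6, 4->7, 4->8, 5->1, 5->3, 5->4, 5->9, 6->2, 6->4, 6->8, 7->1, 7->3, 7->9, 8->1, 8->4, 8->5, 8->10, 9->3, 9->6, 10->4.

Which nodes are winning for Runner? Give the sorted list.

A0 = {3}
A1: add {9} — 9 (Runner) has 9→3.
A2 = A1; e.g. 1 (Keeper) can still go to 4. Fixed point.
Runner's winning region = {3, 9}.

3, 9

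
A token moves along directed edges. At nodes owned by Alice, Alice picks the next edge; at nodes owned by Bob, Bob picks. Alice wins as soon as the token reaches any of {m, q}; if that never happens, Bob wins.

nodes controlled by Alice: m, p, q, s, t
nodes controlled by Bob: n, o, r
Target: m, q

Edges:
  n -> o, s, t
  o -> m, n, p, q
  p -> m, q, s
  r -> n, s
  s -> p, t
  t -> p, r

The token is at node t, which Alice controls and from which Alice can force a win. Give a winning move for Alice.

A0 = {m, q}
A1: add {p} — p (Alice) has p→m.
A2: add {s, t} — s (Alice) has s→p; t (Alice) has t→p.
A3 = A2; e.g. n (Bob) can still go to o. Fixed point.
From t, successor p is in the attractor (rank 1); the other successor r is not.

p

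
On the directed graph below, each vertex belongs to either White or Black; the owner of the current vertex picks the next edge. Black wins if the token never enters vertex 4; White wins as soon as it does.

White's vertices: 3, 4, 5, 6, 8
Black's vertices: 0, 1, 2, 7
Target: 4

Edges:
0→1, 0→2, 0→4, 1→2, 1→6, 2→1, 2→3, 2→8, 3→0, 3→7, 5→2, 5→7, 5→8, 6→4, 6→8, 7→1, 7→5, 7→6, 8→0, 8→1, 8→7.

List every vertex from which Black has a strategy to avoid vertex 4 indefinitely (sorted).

0, 1, 2, 3, 5, 7, 8

A0 = {4}
A1: add {6} — 6 (White) has 6→4.
A2 = A1; e.g. 0 (Black) can still go to 1. Fixed point.
White's attractor = {4, 6}; Black avoids the target exactly from the complement.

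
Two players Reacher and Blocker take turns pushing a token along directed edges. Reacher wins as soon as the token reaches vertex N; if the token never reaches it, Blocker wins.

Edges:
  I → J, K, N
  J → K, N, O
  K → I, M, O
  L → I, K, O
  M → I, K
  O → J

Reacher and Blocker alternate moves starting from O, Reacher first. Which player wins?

Track states (vertex, player-to-move).
A0 = {(N,Reacher), (N,Blocker)}
A1: add {(I,Reacher), (J,Reacher)}.
A2: add {(O,Blocker)}.
A3: add {(K,Reacher), (L,Reacher)}.
A4: add {(I,Blocker), (M,Blocker)}.
A5: add {(M,Reacher)}.
A6 = A5; e.g. (J,Blocker) stays out. (O,Reacher) never enters ⇒ Blocker avoids the target.

Blocker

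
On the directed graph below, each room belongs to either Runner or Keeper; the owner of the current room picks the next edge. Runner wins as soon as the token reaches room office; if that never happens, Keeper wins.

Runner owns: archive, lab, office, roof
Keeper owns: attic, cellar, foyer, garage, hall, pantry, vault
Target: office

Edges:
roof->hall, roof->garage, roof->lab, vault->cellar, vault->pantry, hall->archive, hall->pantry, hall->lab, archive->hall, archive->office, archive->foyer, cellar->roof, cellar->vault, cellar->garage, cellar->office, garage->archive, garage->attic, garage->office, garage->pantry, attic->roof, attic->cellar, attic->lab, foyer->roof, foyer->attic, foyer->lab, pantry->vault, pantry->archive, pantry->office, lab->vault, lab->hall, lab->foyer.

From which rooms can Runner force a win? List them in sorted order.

A0 = {office}
A1: add {archive} — archive (Runner) has archive→office.
A2 = A1; e.g. roof (Runner) has no edge into A1. Fixed point.
Runner's winning region = {archive, office}.

archive, office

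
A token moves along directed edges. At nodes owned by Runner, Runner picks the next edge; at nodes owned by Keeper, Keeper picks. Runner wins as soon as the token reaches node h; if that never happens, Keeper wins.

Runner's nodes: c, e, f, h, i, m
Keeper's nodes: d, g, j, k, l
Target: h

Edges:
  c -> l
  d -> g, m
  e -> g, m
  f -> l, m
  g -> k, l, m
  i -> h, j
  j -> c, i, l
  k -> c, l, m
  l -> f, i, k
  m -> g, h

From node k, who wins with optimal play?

A0 = {h}
A1: add {i, m} — i (Runner) has i→h; m (Runner) has m→h.
A2: add {e, f} — e (Runner) has e→m; f (Runner) has f→m.
A3 = A2; e.g. c (Runner) has no edge into A2. Fixed point.
k never enters the attractor, so Keeper can avoid the target forever.

Keeper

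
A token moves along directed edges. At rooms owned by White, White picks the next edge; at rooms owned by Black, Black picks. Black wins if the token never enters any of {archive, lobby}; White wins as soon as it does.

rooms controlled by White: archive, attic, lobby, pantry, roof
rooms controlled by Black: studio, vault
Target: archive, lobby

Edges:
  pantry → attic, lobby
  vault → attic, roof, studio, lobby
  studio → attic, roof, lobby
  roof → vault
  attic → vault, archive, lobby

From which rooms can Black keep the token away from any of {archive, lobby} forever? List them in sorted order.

roof, studio, vault

A0 = {archive, lobby}
A1: add {attic, pantry} — attic (White) has attic→archive; pantry (White) has pantry→lobby.
A2 = A1; e.g. vault (Black) can still go to roof. Fixed point.
White's attractor = {archive, attic, lobby, pantry}; Black avoids the target exactly from the complement.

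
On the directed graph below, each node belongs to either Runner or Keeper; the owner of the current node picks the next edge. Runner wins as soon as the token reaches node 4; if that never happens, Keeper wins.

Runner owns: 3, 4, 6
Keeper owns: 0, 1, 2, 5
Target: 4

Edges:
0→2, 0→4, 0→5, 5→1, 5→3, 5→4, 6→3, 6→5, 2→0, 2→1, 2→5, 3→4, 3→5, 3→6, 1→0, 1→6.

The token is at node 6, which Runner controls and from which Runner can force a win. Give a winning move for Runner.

3

A0 = {4}
A1: add {3} — 3 (Runner) has 3→4.
A2: add {6} — 6 (Runner) has 6→3.
A3 = A2; e.g. 0 (Keeper) can still go to 2. Fixed point.
From 6, successor 3 is in the attractor (rank 1); the other successor 5 is not.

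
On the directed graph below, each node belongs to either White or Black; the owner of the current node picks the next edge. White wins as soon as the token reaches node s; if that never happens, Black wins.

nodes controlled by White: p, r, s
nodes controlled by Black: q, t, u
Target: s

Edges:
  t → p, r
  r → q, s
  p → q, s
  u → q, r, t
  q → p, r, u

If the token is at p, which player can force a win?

White

A0 = {s}
A1: add {p, r} — p (White) has p→s; r (White) has r→s.
p ∈ A1, so White can force the target.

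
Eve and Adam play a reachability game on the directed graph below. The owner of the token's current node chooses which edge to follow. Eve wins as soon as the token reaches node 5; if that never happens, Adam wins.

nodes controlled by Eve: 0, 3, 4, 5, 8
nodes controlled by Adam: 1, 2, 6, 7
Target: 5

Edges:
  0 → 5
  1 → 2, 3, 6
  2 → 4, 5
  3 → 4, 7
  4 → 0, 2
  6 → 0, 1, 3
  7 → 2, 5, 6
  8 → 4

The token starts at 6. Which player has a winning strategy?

Adam

A0 = {5}
A1: add {0} — 0 (Eve) has 0→5.
A2: add {4} — 4 (Eve) has 4→0.
A3: add {2, 3, 8} — 2 (Adam): all of {4, 5} already in; 3 (Eve) has 3→4; 8 (Eve) has 8→4.
A4 = A3; e.g. 1 (Adam) can still go to 6. Fixed point.
6 never enters the attractor, so Adam can avoid the target forever.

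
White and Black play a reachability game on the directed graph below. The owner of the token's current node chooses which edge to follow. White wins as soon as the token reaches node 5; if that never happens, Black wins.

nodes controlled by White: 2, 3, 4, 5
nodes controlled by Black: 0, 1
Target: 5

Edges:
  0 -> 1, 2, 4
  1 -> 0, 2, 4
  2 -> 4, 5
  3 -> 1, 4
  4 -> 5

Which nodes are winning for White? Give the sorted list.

A0 = {5}
A1: add {2, 4} — 2 (White) has 2→5; 4 (White) has 4→5.
A2: add {3} — 3 (White) has 3→4.
A3 = A2; e.g. 0 (Black) can still go to 1. Fixed point.
White's winning region = {2, 3, 4, 5}.

2, 3, 4, 5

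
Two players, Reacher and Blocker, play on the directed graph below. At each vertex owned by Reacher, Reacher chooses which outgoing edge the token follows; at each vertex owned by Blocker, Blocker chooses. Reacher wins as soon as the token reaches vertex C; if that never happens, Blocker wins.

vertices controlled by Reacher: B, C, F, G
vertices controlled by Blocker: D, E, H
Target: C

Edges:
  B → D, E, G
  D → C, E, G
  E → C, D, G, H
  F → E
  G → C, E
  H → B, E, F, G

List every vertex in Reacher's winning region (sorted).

A0 = {C}
A1: add {G} — G (Reacher) has G→C.
A2: add {B} — B (Reacher) has B→G.
A3 = A2; e.g. D (Blocker) can still go to E. Fixed point.
Reacher's winning region = {B, C, G}.

B, C, G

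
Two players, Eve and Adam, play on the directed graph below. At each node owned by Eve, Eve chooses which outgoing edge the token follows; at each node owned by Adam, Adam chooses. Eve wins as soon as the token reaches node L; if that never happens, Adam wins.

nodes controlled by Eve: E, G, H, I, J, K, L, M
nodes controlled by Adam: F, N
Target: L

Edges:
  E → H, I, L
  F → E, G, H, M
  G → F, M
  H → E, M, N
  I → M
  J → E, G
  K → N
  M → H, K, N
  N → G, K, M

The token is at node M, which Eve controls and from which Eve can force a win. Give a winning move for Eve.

H

A0 = {L}
A1: add {E} — E (Eve) has E→L.
A2: add {H, J} — H (Eve) has H→E; J (Eve) has J→E.
A3: add {M} — M (Eve) has M→H.
A4: add {G, I} — G (Eve) has G→M; I (Eve) has I→M.
A5: add {F} — F (Adam): all of {E, G, H, M} already in.
A6 = A5; e.g. K (Eve) has no edge into A5. Fixed point.
From M, successor H is in the attractor (rank 2); the other successors K, N are not.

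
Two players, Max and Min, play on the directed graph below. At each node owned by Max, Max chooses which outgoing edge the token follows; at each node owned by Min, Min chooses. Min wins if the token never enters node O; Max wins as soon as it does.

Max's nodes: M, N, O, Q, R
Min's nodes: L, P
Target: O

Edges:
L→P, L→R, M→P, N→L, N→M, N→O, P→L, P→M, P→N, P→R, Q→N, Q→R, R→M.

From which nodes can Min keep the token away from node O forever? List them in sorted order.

A0 = {O}
A1: add {N} — N (Max) has N→O.
A2: add {Q} — Q (Max) has Q→N.
A3 = A2; e.g. L (Min) can still go to P. Fixed point.
Max's attractor = {N, O, Q}; Min avoids the target exactly from the complement.

L, M, P, R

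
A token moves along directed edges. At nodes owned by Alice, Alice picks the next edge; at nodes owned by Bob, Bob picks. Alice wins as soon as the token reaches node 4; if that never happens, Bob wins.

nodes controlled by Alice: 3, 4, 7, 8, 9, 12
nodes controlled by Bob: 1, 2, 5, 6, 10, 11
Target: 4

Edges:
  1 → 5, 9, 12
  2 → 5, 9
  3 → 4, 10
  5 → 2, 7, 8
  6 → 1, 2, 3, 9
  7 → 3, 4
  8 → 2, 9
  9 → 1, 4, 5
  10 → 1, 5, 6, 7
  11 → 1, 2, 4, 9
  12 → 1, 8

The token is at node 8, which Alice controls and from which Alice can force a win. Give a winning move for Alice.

9

A0 = {4}
A1: add {3, 7, 9} — 3 (Alice) has 3→4; 7 (Alice) has 7→4; 9 (Alice) has 9→4.
A2: add {8} — 8 (Alice) has 8→9.
A3: add {12} — 12 (Alice) has 12→8.
A4 = A3; e.g. 1 (Bob) can still go to 5. Fixed point.
From 8, successor 9 is in the attractor (rank 1); the other successor 2 is not.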